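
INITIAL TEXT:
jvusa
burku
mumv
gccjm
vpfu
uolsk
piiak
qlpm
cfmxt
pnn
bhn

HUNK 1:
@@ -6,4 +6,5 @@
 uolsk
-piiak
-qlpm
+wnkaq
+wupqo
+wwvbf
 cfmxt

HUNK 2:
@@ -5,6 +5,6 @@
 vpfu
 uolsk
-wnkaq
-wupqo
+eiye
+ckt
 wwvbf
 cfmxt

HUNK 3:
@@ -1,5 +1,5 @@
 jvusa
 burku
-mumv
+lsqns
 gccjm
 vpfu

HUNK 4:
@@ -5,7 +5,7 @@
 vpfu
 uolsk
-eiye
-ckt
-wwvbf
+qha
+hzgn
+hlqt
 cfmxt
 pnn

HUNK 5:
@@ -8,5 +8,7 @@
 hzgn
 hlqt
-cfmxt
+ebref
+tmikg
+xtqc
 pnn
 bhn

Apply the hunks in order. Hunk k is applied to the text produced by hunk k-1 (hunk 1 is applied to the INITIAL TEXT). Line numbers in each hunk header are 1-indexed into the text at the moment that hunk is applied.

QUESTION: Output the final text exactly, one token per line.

Answer: jvusa
burku
lsqns
gccjm
vpfu
uolsk
qha
hzgn
hlqt
ebref
tmikg
xtqc
pnn
bhn

Derivation:
Hunk 1: at line 6 remove [piiak,qlpm] add [wnkaq,wupqo,wwvbf] -> 12 lines: jvusa burku mumv gccjm vpfu uolsk wnkaq wupqo wwvbf cfmxt pnn bhn
Hunk 2: at line 5 remove [wnkaq,wupqo] add [eiye,ckt] -> 12 lines: jvusa burku mumv gccjm vpfu uolsk eiye ckt wwvbf cfmxt pnn bhn
Hunk 3: at line 1 remove [mumv] add [lsqns] -> 12 lines: jvusa burku lsqns gccjm vpfu uolsk eiye ckt wwvbf cfmxt pnn bhn
Hunk 4: at line 5 remove [eiye,ckt,wwvbf] add [qha,hzgn,hlqt] -> 12 lines: jvusa burku lsqns gccjm vpfu uolsk qha hzgn hlqt cfmxt pnn bhn
Hunk 5: at line 8 remove [cfmxt] add [ebref,tmikg,xtqc] -> 14 lines: jvusa burku lsqns gccjm vpfu uolsk qha hzgn hlqt ebref tmikg xtqc pnn bhn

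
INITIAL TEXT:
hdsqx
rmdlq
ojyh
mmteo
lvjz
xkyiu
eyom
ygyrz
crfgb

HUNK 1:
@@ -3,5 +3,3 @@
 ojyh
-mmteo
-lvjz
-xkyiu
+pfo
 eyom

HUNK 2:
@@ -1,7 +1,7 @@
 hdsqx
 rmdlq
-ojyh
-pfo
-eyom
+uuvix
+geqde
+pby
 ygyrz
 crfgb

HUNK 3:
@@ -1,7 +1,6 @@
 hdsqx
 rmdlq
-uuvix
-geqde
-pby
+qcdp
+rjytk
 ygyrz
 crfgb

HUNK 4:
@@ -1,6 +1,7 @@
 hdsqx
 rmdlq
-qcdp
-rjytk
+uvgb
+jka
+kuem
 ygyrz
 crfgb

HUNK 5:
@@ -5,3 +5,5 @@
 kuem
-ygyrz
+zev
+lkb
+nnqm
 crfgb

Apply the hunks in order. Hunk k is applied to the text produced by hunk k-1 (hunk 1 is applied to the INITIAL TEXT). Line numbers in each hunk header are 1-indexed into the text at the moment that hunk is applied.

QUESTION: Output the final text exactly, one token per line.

Hunk 1: at line 3 remove [mmteo,lvjz,xkyiu] add [pfo] -> 7 lines: hdsqx rmdlq ojyh pfo eyom ygyrz crfgb
Hunk 2: at line 1 remove [ojyh,pfo,eyom] add [uuvix,geqde,pby] -> 7 lines: hdsqx rmdlq uuvix geqde pby ygyrz crfgb
Hunk 3: at line 1 remove [uuvix,geqde,pby] add [qcdp,rjytk] -> 6 lines: hdsqx rmdlq qcdp rjytk ygyrz crfgb
Hunk 4: at line 1 remove [qcdp,rjytk] add [uvgb,jka,kuem] -> 7 lines: hdsqx rmdlq uvgb jka kuem ygyrz crfgb
Hunk 5: at line 5 remove [ygyrz] add [zev,lkb,nnqm] -> 9 lines: hdsqx rmdlq uvgb jka kuem zev lkb nnqm crfgb

Answer: hdsqx
rmdlq
uvgb
jka
kuem
zev
lkb
nnqm
crfgb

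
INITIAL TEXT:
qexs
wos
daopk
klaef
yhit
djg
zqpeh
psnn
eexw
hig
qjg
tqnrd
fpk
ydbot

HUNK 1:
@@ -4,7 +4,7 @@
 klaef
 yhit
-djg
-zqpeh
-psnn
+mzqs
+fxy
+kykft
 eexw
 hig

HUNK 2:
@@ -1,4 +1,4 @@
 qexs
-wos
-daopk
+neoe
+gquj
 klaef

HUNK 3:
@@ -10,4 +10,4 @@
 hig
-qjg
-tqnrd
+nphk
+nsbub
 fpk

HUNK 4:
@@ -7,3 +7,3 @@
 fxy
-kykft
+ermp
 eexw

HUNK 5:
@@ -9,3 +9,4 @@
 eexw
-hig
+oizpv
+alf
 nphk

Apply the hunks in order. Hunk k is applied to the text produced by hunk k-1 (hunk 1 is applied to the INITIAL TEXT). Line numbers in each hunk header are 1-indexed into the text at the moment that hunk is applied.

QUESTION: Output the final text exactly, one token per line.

Answer: qexs
neoe
gquj
klaef
yhit
mzqs
fxy
ermp
eexw
oizpv
alf
nphk
nsbub
fpk
ydbot

Derivation:
Hunk 1: at line 4 remove [djg,zqpeh,psnn] add [mzqs,fxy,kykft] -> 14 lines: qexs wos daopk klaef yhit mzqs fxy kykft eexw hig qjg tqnrd fpk ydbot
Hunk 2: at line 1 remove [wos,daopk] add [neoe,gquj] -> 14 lines: qexs neoe gquj klaef yhit mzqs fxy kykft eexw hig qjg tqnrd fpk ydbot
Hunk 3: at line 10 remove [qjg,tqnrd] add [nphk,nsbub] -> 14 lines: qexs neoe gquj klaef yhit mzqs fxy kykft eexw hig nphk nsbub fpk ydbot
Hunk 4: at line 7 remove [kykft] add [ermp] -> 14 lines: qexs neoe gquj klaef yhit mzqs fxy ermp eexw hig nphk nsbub fpk ydbot
Hunk 5: at line 9 remove [hig] add [oizpv,alf] -> 15 lines: qexs neoe gquj klaef yhit mzqs fxy ermp eexw oizpv alf nphk nsbub fpk ydbot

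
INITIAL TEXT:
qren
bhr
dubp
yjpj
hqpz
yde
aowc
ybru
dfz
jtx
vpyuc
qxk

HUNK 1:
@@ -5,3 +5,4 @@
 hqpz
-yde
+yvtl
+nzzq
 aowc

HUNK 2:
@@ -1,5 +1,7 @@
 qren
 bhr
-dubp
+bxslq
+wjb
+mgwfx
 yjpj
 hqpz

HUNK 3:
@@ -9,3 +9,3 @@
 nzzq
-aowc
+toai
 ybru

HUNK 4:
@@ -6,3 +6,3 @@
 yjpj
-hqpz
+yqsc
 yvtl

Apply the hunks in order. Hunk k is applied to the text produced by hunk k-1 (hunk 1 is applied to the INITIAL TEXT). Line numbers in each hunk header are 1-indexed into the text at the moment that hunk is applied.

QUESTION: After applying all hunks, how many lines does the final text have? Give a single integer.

Hunk 1: at line 5 remove [yde] add [yvtl,nzzq] -> 13 lines: qren bhr dubp yjpj hqpz yvtl nzzq aowc ybru dfz jtx vpyuc qxk
Hunk 2: at line 1 remove [dubp] add [bxslq,wjb,mgwfx] -> 15 lines: qren bhr bxslq wjb mgwfx yjpj hqpz yvtl nzzq aowc ybru dfz jtx vpyuc qxk
Hunk 3: at line 9 remove [aowc] add [toai] -> 15 lines: qren bhr bxslq wjb mgwfx yjpj hqpz yvtl nzzq toai ybru dfz jtx vpyuc qxk
Hunk 4: at line 6 remove [hqpz] add [yqsc] -> 15 lines: qren bhr bxslq wjb mgwfx yjpj yqsc yvtl nzzq toai ybru dfz jtx vpyuc qxk
Final line count: 15

Answer: 15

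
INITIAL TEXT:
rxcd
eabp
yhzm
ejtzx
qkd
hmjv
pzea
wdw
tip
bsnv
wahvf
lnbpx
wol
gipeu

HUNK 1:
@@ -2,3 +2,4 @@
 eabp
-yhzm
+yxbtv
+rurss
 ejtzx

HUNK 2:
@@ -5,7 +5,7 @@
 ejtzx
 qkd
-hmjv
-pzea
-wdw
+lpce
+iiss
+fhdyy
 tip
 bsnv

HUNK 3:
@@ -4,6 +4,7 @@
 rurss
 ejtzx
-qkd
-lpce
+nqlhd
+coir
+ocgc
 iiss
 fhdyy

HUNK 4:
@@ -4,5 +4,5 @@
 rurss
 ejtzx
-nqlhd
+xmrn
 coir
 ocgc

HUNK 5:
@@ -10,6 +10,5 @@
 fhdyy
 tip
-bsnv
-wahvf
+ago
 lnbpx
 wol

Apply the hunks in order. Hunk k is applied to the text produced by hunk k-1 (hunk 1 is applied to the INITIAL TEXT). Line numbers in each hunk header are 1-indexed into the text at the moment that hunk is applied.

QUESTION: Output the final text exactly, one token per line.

Answer: rxcd
eabp
yxbtv
rurss
ejtzx
xmrn
coir
ocgc
iiss
fhdyy
tip
ago
lnbpx
wol
gipeu

Derivation:
Hunk 1: at line 2 remove [yhzm] add [yxbtv,rurss] -> 15 lines: rxcd eabp yxbtv rurss ejtzx qkd hmjv pzea wdw tip bsnv wahvf lnbpx wol gipeu
Hunk 2: at line 5 remove [hmjv,pzea,wdw] add [lpce,iiss,fhdyy] -> 15 lines: rxcd eabp yxbtv rurss ejtzx qkd lpce iiss fhdyy tip bsnv wahvf lnbpx wol gipeu
Hunk 3: at line 4 remove [qkd,lpce] add [nqlhd,coir,ocgc] -> 16 lines: rxcd eabp yxbtv rurss ejtzx nqlhd coir ocgc iiss fhdyy tip bsnv wahvf lnbpx wol gipeu
Hunk 4: at line 4 remove [nqlhd] add [xmrn] -> 16 lines: rxcd eabp yxbtv rurss ejtzx xmrn coir ocgc iiss fhdyy tip bsnv wahvf lnbpx wol gipeu
Hunk 5: at line 10 remove [bsnv,wahvf] add [ago] -> 15 lines: rxcd eabp yxbtv rurss ejtzx xmrn coir ocgc iiss fhdyy tip ago lnbpx wol gipeu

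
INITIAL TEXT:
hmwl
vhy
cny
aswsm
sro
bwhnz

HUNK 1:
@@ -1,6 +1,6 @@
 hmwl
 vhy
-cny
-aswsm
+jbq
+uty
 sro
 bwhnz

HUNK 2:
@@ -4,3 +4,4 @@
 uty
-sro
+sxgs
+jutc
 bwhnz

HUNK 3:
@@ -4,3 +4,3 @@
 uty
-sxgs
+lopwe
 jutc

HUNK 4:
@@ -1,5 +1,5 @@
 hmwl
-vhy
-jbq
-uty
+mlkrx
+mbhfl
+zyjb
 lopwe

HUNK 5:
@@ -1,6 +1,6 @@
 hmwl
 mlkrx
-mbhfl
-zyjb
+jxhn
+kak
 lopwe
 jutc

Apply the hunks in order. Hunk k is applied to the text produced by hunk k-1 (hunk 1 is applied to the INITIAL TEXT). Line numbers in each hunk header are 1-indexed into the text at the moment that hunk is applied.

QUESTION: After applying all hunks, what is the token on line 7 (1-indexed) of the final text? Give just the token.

Answer: bwhnz

Derivation:
Hunk 1: at line 1 remove [cny,aswsm] add [jbq,uty] -> 6 lines: hmwl vhy jbq uty sro bwhnz
Hunk 2: at line 4 remove [sro] add [sxgs,jutc] -> 7 lines: hmwl vhy jbq uty sxgs jutc bwhnz
Hunk 3: at line 4 remove [sxgs] add [lopwe] -> 7 lines: hmwl vhy jbq uty lopwe jutc bwhnz
Hunk 4: at line 1 remove [vhy,jbq,uty] add [mlkrx,mbhfl,zyjb] -> 7 lines: hmwl mlkrx mbhfl zyjb lopwe jutc bwhnz
Hunk 5: at line 1 remove [mbhfl,zyjb] add [jxhn,kak] -> 7 lines: hmwl mlkrx jxhn kak lopwe jutc bwhnz
Final line 7: bwhnz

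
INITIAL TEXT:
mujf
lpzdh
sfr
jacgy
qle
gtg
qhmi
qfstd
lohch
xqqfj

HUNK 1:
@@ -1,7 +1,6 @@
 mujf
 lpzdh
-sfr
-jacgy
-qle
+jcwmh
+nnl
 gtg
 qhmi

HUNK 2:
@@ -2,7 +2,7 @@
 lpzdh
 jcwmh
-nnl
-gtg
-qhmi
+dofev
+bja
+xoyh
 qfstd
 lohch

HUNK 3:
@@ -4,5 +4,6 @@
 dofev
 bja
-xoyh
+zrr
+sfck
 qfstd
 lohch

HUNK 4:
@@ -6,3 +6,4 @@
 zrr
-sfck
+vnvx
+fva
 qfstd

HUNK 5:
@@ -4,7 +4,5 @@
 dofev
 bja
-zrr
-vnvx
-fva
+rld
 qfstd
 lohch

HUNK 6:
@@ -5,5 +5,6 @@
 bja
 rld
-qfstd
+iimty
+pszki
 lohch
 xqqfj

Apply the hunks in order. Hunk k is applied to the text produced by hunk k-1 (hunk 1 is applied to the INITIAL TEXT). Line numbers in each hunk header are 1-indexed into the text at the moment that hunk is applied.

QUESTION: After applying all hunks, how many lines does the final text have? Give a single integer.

Answer: 10

Derivation:
Hunk 1: at line 1 remove [sfr,jacgy,qle] add [jcwmh,nnl] -> 9 lines: mujf lpzdh jcwmh nnl gtg qhmi qfstd lohch xqqfj
Hunk 2: at line 2 remove [nnl,gtg,qhmi] add [dofev,bja,xoyh] -> 9 lines: mujf lpzdh jcwmh dofev bja xoyh qfstd lohch xqqfj
Hunk 3: at line 4 remove [xoyh] add [zrr,sfck] -> 10 lines: mujf lpzdh jcwmh dofev bja zrr sfck qfstd lohch xqqfj
Hunk 4: at line 6 remove [sfck] add [vnvx,fva] -> 11 lines: mujf lpzdh jcwmh dofev bja zrr vnvx fva qfstd lohch xqqfj
Hunk 5: at line 4 remove [zrr,vnvx,fva] add [rld] -> 9 lines: mujf lpzdh jcwmh dofev bja rld qfstd lohch xqqfj
Hunk 6: at line 5 remove [qfstd] add [iimty,pszki] -> 10 lines: mujf lpzdh jcwmh dofev bja rld iimty pszki lohch xqqfj
Final line count: 10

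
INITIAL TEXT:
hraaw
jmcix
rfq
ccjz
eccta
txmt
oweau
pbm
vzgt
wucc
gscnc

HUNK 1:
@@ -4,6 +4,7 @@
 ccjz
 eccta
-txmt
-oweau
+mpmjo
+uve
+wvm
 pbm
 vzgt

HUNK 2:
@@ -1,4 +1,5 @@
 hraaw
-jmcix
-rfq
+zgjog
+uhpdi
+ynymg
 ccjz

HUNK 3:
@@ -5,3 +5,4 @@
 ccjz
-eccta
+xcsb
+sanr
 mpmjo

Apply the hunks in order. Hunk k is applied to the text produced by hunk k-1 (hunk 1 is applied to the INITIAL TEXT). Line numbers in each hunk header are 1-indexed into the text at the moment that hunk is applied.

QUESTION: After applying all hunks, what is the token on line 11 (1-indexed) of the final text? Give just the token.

Hunk 1: at line 4 remove [txmt,oweau] add [mpmjo,uve,wvm] -> 12 lines: hraaw jmcix rfq ccjz eccta mpmjo uve wvm pbm vzgt wucc gscnc
Hunk 2: at line 1 remove [jmcix,rfq] add [zgjog,uhpdi,ynymg] -> 13 lines: hraaw zgjog uhpdi ynymg ccjz eccta mpmjo uve wvm pbm vzgt wucc gscnc
Hunk 3: at line 5 remove [eccta] add [xcsb,sanr] -> 14 lines: hraaw zgjog uhpdi ynymg ccjz xcsb sanr mpmjo uve wvm pbm vzgt wucc gscnc
Final line 11: pbm

Answer: pbm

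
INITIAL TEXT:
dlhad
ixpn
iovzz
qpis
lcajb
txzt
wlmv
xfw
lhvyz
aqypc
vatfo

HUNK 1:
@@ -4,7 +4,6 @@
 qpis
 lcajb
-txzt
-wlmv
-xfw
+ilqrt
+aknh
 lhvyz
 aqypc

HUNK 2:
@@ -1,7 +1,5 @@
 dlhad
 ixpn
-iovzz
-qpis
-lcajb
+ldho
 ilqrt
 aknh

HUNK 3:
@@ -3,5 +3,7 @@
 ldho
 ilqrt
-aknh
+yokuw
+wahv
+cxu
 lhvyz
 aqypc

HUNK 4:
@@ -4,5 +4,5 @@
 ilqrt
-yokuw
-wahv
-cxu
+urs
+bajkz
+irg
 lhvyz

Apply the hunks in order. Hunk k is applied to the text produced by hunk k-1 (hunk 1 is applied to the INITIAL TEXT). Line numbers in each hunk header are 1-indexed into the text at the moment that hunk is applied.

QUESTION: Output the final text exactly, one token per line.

Hunk 1: at line 4 remove [txzt,wlmv,xfw] add [ilqrt,aknh] -> 10 lines: dlhad ixpn iovzz qpis lcajb ilqrt aknh lhvyz aqypc vatfo
Hunk 2: at line 1 remove [iovzz,qpis,lcajb] add [ldho] -> 8 lines: dlhad ixpn ldho ilqrt aknh lhvyz aqypc vatfo
Hunk 3: at line 3 remove [aknh] add [yokuw,wahv,cxu] -> 10 lines: dlhad ixpn ldho ilqrt yokuw wahv cxu lhvyz aqypc vatfo
Hunk 4: at line 4 remove [yokuw,wahv,cxu] add [urs,bajkz,irg] -> 10 lines: dlhad ixpn ldho ilqrt urs bajkz irg lhvyz aqypc vatfo

Answer: dlhad
ixpn
ldho
ilqrt
urs
bajkz
irg
lhvyz
aqypc
vatfo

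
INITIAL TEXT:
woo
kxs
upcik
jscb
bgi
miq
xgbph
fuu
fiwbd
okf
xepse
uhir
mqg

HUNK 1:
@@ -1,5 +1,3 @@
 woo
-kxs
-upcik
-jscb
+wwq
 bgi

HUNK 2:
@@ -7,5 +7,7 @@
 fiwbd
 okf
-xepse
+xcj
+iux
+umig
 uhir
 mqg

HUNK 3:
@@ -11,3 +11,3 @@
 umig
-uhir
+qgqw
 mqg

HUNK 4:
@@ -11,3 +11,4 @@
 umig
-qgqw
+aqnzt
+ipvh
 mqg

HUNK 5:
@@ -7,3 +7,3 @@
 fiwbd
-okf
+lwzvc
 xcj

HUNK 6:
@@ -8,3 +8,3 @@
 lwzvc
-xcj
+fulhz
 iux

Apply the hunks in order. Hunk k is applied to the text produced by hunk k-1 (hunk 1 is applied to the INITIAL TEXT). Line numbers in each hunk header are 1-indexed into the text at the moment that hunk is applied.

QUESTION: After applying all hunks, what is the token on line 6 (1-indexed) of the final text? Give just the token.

Hunk 1: at line 1 remove [kxs,upcik,jscb] add [wwq] -> 11 lines: woo wwq bgi miq xgbph fuu fiwbd okf xepse uhir mqg
Hunk 2: at line 7 remove [xepse] add [xcj,iux,umig] -> 13 lines: woo wwq bgi miq xgbph fuu fiwbd okf xcj iux umig uhir mqg
Hunk 3: at line 11 remove [uhir] add [qgqw] -> 13 lines: woo wwq bgi miq xgbph fuu fiwbd okf xcj iux umig qgqw mqg
Hunk 4: at line 11 remove [qgqw] add [aqnzt,ipvh] -> 14 lines: woo wwq bgi miq xgbph fuu fiwbd okf xcj iux umig aqnzt ipvh mqg
Hunk 5: at line 7 remove [okf] add [lwzvc] -> 14 lines: woo wwq bgi miq xgbph fuu fiwbd lwzvc xcj iux umig aqnzt ipvh mqg
Hunk 6: at line 8 remove [xcj] add [fulhz] -> 14 lines: woo wwq bgi miq xgbph fuu fiwbd lwzvc fulhz iux umig aqnzt ipvh mqg
Final line 6: fuu

Answer: fuu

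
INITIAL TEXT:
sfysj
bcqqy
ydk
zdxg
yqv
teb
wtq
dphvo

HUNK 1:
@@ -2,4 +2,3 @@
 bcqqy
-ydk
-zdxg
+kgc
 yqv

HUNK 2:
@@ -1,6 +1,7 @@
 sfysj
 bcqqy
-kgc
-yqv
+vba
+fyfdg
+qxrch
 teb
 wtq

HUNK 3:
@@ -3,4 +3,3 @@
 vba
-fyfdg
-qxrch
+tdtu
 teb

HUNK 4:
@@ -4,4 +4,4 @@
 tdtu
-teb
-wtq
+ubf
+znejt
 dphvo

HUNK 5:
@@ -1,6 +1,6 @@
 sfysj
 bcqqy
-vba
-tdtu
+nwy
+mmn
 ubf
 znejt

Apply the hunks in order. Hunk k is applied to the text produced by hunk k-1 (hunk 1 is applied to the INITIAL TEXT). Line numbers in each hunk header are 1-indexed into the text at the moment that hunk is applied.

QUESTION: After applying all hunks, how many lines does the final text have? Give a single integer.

Answer: 7

Derivation:
Hunk 1: at line 2 remove [ydk,zdxg] add [kgc] -> 7 lines: sfysj bcqqy kgc yqv teb wtq dphvo
Hunk 2: at line 1 remove [kgc,yqv] add [vba,fyfdg,qxrch] -> 8 lines: sfysj bcqqy vba fyfdg qxrch teb wtq dphvo
Hunk 3: at line 3 remove [fyfdg,qxrch] add [tdtu] -> 7 lines: sfysj bcqqy vba tdtu teb wtq dphvo
Hunk 4: at line 4 remove [teb,wtq] add [ubf,znejt] -> 7 lines: sfysj bcqqy vba tdtu ubf znejt dphvo
Hunk 5: at line 1 remove [vba,tdtu] add [nwy,mmn] -> 7 lines: sfysj bcqqy nwy mmn ubf znejt dphvo
Final line count: 7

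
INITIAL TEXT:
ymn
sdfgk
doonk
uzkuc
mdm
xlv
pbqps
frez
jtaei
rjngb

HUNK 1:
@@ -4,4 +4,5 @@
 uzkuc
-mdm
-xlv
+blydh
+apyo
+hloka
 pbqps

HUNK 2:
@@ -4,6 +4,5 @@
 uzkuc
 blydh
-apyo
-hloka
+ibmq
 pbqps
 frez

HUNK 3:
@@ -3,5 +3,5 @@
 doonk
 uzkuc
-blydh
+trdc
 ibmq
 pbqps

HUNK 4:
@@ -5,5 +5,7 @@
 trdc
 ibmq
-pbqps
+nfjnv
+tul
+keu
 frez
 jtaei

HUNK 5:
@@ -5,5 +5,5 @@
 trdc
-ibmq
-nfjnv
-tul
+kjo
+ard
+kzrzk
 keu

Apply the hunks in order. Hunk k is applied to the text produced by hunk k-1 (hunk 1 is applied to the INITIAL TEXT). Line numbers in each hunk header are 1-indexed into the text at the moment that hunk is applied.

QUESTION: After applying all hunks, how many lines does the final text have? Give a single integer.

Answer: 12

Derivation:
Hunk 1: at line 4 remove [mdm,xlv] add [blydh,apyo,hloka] -> 11 lines: ymn sdfgk doonk uzkuc blydh apyo hloka pbqps frez jtaei rjngb
Hunk 2: at line 4 remove [apyo,hloka] add [ibmq] -> 10 lines: ymn sdfgk doonk uzkuc blydh ibmq pbqps frez jtaei rjngb
Hunk 3: at line 3 remove [blydh] add [trdc] -> 10 lines: ymn sdfgk doonk uzkuc trdc ibmq pbqps frez jtaei rjngb
Hunk 4: at line 5 remove [pbqps] add [nfjnv,tul,keu] -> 12 lines: ymn sdfgk doonk uzkuc trdc ibmq nfjnv tul keu frez jtaei rjngb
Hunk 5: at line 5 remove [ibmq,nfjnv,tul] add [kjo,ard,kzrzk] -> 12 lines: ymn sdfgk doonk uzkuc trdc kjo ard kzrzk keu frez jtaei rjngb
Final line count: 12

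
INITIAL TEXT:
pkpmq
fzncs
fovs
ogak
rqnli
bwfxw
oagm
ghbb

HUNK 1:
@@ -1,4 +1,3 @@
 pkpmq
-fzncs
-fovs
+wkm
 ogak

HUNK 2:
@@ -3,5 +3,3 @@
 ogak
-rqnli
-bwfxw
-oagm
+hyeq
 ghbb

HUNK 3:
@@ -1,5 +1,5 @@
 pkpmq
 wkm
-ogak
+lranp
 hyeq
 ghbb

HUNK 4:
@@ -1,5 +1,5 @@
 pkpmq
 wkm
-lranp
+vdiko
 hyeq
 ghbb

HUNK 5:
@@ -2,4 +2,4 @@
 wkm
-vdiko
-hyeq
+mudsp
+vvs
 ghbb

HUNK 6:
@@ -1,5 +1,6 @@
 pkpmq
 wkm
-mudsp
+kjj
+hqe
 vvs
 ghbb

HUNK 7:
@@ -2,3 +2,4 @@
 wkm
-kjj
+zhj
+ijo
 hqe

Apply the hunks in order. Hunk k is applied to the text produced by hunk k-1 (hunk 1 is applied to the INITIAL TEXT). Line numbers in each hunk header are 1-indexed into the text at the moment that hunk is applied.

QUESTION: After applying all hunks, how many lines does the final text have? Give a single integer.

Hunk 1: at line 1 remove [fzncs,fovs] add [wkm] -> 7 lines: pkpmq wkm ogak rqnli bwfxw oagm ghbb
Hunk 2: at line 3 remove [rqnli,bwfxw,oagm] add [hyeq] -> 5 lines: pkpmq wkm ogak hyeq ghbb
Hunk 3: at line 1 remove [ogak] add [lranp] -> 5 lines: pkpmq wkm lranp hyeq ghbb
Hunk 4: at line 1 remove [lranp] add [vdiko] -> 5 lines: pkpmq wkm vdiko hyeq ghbb
Hunk 5: at line 2 remove [vdiko,hyeq] add [mudsp,vvs] -> 5 lines: pkpmq wkm mudsp vvs ghbb
Hunk 6: at line 1 remove [mudsp] add [kjj,hqe] -> 6 lines: pkpmq wkm kjj hqe vvs ghbb
Hunk 7: at line 2 remove [kjj] add [zhj,ijo] -> 7 lines: pkpmq wkm zhj ijo hqe vvs ghbb
Final line count: 7

Answer: 7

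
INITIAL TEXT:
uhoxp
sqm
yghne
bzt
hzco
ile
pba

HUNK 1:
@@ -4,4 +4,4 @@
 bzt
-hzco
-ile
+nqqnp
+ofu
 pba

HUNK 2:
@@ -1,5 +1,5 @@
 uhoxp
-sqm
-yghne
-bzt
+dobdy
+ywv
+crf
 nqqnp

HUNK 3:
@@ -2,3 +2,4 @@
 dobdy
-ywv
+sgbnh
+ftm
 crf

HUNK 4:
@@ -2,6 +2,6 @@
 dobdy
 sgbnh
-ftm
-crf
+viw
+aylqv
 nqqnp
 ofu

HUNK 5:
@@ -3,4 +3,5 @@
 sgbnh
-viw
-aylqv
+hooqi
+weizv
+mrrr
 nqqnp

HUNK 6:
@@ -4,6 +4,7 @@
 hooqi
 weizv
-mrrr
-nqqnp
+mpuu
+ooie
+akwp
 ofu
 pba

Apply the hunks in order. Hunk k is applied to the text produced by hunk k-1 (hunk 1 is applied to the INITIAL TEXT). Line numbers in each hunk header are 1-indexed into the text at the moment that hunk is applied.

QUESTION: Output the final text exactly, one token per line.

Answer: uhoxp
dobdy
sgbnh
hooqi
weizv
mpuu
ooie
akwp
ofu
pba

Derivation:
Hunk 1: at line 4 remove [hzco,ile] add [nqqnp,ofu] -> 7 lines: uhoxp sqm yghne bzt nqqnp ofu pba
Hunk 2: at line 1 remove [sqm,yghne,bzt] add [dobdy,ywv,crf] -> 7 lines: uhoxp dobdy ywv crf nqqnp ofu pba
Hunk 3: at line 2 remove [ywv] add [sgbnh,ftm] -> 8 lines: uhoxp dobdy sgbnh ftm crf nqqnp ofu pba
Hunk 4: at line 2 remove [ftm,crf] add [viw,aylqv] -> 8 lines: uhoxp dobdy sgbnh viw aylqv nqqnp ofu pba
Hunk 5: at line 3 remove [viw,aylqv] add [hooqi,weizv,mrrr] -> 9 lines: uhoxp dobdy sgbnh hooqi weizv mrrr nqqnp ofu pba
Hunk 6: at line 4 remove [mrrr,nqqnp] add [mpuu,ooie,akwp] -> 10 lines: uhoxp dobdy sgbnh hooqi weizv mpuu ooie akwp ofu pba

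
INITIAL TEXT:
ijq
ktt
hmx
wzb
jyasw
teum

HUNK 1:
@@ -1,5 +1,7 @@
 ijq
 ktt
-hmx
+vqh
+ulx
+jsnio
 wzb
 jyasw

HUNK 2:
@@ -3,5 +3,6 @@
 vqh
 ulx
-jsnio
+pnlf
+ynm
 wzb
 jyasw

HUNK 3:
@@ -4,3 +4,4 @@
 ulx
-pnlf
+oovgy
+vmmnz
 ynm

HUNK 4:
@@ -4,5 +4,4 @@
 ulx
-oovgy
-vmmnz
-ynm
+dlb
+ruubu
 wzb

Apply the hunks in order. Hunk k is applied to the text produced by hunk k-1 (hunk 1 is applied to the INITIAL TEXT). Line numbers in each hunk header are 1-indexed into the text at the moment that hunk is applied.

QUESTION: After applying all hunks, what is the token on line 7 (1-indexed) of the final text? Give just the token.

Hunk 1: at line 1 remove [hmx] add [vqh,ulx,jsnio] -> 8 lines: ijq ktt vqh ulx jsnio wzb jyasw teum
Hunk 2: at line 3 remove [jsnio] add [pnlf,ynm] -> 9 lines: ijq ktt vqh ulx pnlf ynm wzb jyasw teum
Hunk 3: at line 4 remove [pnlf] add [oovgy,vmmnz] -> 10 lines: ijq ktt vqh ulx oovgy vmmnz ynm wzb jyasw teum
Hunk 4: at line 4 remove [oovgy,vmmnz,ynm] add [dlb,ruubu] -> 9 lines: ijq ktt vqh ulx dlb ruubu wzb jyasw teum
Final line 7: wzb

Answer: wzb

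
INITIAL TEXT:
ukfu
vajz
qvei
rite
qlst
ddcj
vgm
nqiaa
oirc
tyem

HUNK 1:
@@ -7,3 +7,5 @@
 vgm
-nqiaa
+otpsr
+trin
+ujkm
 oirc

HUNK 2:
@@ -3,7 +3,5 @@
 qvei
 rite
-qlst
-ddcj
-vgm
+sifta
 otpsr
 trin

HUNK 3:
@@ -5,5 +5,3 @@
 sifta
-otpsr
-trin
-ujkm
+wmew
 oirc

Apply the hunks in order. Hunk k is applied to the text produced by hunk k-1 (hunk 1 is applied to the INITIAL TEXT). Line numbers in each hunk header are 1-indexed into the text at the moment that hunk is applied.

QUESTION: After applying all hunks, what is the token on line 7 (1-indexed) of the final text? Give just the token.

Hunk 1: at line 7 remove [nqiaa] add [otpsr,trin,ujkm] -> 12 lines: ukfu vajz qvei rite qlst ddcj vgm otpsr trin ujkm oirc tyem
Hunk 2: at line 3 remove [qlst,ddcj,vgm] add [sifta] -> 10 lines: ukfu vajz qvei rite sifta otpsr trin ujkm oirc tyem
Hunk 3: at line 5 remove [otpsr,trin,ujkm] add [wmew] -> 8 lines: ukfu vajz qvei rite sifta wmew oirc tyem
Final line 7: oirc

Answer: oirc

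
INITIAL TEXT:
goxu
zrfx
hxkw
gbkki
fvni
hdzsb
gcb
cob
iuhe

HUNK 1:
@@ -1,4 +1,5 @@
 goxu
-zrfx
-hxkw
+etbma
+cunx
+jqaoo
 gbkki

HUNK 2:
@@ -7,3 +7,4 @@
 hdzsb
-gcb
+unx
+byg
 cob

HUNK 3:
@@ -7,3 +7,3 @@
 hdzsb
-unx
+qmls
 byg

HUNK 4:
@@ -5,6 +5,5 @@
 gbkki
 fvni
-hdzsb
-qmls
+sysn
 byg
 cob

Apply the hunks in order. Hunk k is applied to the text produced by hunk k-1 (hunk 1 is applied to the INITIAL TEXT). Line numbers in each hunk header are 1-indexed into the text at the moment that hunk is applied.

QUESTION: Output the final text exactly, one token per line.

Answer: goxu
etbma
cunx
jqaoo
gbkki
fvni
sysn
byg
cob
iuhe

Derivation:
Hunk 1: at line 1 remove [zrfx,hxkw] add [etbma,cunx,jqaoo] -> 10 lines: goxu etbma cunx jqaoo gbkki fvni hdzsb gcb cob iuhe
Hunk 2: at line 7 remove [gcb] add [unx,byg] -> 11 lines: goxu etbma cunx jqaoo gbkki fvni hdzsb unx byg cob iuhe
Hunk 3: at line 7 remove [unx] add [qmls] -> 11 lines: goxu etbma cunx jqaoo gbkki fvni hdzsb qmls byg cob iuhe
Hunk 4: at line 5 remove [hdzsb,qmls] add [sysn] -> 10 lines: goxu etbma cunx jqaoo gbkki fvni sysn byg cob iuhe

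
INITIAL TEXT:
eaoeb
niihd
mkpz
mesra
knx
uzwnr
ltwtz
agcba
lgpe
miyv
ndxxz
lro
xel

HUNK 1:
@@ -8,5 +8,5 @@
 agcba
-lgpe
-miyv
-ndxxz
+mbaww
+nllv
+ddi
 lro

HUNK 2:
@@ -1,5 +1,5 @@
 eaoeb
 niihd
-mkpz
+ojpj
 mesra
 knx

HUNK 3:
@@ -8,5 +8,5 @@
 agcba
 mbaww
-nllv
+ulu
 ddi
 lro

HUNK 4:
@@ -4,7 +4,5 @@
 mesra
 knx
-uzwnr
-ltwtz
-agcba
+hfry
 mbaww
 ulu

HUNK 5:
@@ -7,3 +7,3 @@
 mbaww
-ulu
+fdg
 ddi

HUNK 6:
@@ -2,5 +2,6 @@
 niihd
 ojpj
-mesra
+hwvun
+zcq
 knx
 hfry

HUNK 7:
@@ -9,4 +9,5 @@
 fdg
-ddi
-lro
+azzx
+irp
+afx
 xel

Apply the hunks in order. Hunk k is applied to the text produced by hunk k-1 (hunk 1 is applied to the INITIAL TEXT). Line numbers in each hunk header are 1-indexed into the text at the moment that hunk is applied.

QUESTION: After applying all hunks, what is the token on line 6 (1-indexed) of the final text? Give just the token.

Answer: knx

Derivation:
Hunk 1: at line 8 remove [lgpe,miyv,ndxxz] add [mbaww,nllv,ddi] -> 13 lines: eaoeb niihd mkpz mesra knx uzwnr ltwtz agcba mbaww nllv ddi lro xel
Hunk 2: at line 1 remove [mkpz] add [ojpj] -> 13 lines: eaoeb niihd ojpj mesra knx uzwnr ltwtz agcba mbaww nllv ddi lro xel
Hunk 3: at line 8 remove [nllv] add [ulu] -> 13 lines: eaoeb niihd ojpj mesra knx uzwnr ltwtz agcba mbaww ulu ddi lro xel
Hunk 4: at line 4 remove [uzwnr,ltwtz,agcba] add [hfry] -> 11 lines: eaoeb niihd ojpj mesra knx hfry mbaww ulu ddi lro xel
Hunk 5: at line 7 remove [ulu] add [fdg] -> 11 lines: eaoeb niihd ojpj mesra knx hfry mbaww fdg ddi lro xel
Hunk 6: at line 2 remove [mesra] add [hwvun,zcq] -> 12 lines: eaoeb niihd ojpj hwvun zcq knx hfry mbaww fdg ddi lro xel
Hunk 7: at line 9 remove [ddi,lro] add [azzx,irp,afx] -> 13 lines: eaoeb niihd ojpj hwvun zcq knx hfry mbaww fdg azzx irp afx xel
Final line 6: knx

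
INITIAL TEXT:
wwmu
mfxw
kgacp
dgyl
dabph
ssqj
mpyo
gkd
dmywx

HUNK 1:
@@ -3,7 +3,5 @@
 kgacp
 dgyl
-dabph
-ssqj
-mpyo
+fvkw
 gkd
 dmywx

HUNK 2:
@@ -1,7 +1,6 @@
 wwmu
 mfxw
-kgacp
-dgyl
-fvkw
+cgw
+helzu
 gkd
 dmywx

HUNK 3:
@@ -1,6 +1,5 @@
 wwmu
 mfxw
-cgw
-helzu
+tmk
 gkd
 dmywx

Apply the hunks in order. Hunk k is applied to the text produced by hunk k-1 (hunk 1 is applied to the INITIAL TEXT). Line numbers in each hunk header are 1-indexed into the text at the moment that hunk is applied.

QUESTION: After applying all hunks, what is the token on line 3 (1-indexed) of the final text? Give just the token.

Hunk 1: at line 3 remove [dabph,ssqj,mpyo] add [fvkw] -> 7 lines: wwmu mfxw kgacp dgyl fvkw gkd dmywx
Hunk 2: at line 1 remove [kgacp,dgyl,fvkw] add [cgw,helzu] -> 6 lines: wwmu mfxw cgw helzu gkd dmywx
Hunk 3: at line 1 remove [cgw,helzu] add [tmk] -> 5 lines: wwmu mfxw tmk gkd dmywx
Final line 3: tmk

Answer: tmk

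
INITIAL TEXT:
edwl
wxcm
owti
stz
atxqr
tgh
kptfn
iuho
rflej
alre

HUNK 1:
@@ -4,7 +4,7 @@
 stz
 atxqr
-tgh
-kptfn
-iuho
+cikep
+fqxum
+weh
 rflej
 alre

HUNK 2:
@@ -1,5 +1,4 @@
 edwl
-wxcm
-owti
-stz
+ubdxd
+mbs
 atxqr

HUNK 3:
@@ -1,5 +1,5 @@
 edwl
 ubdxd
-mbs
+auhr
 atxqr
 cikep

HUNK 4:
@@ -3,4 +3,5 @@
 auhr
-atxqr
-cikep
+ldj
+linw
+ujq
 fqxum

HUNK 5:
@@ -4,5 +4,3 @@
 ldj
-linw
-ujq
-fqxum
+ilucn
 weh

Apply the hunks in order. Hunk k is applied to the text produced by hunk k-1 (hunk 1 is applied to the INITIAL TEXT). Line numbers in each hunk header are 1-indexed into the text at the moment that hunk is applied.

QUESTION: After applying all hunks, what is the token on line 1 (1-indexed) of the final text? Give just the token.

Answer: edwl

Derivation:
Hunk 1: at line 4 remove [tgh,kptfn,iuho] add [cikep,fqxum,weh] -> 10 lines: edwl wxcm owti stz atxqr cikep fqxum weh rflej alre
Hunk 2: at line 1 remove [wxcm,owti,stz] add [ubdxd,mbs] -> 9 lines: edwl ubdxd mbs atxqr cikep fqxum weh rflej alre
Hunk 3: at line 1 remove [mbs] add [auhr] -> 9 lines: edwl ubdxd auhr atxqr cikep fqxum weh rflej alre
Hunk 4: at line 3 remove [atxqr,cikep] add [ldj,linw,ujq] -> 10 lines: edwl ubdxd auhr ldj linw ujq fqxum weh rflej alre
Hunk 5: at line 4 remove [linw,ujq,fqxum] add [ilucn] -> 8 lines: edwl ubdxd auhr ldj ilucn weh rflej alre
Final line 1: edwl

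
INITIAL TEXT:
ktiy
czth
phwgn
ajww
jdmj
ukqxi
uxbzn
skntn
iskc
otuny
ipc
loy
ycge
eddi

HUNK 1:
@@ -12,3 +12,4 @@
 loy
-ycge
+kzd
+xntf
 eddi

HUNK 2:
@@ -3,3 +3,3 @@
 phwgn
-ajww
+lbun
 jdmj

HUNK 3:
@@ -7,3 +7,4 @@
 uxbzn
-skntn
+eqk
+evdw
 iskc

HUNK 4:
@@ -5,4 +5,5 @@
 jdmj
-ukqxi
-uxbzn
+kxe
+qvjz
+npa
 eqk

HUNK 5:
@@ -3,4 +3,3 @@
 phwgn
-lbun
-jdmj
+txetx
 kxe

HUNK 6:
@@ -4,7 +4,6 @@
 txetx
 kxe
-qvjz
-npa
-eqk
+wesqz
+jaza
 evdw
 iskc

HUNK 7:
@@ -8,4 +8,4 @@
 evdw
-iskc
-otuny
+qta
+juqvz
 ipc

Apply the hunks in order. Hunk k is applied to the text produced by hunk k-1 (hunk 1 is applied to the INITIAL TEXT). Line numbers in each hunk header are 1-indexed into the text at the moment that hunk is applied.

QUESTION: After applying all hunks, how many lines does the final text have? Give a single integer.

Hunk 1: at line 12 remove [ycge] add [kzd,xntf] -> 15 lines: ktiy czth phwgn ajww jdmj ukqxi uxbzn skntn iskc otuny ipc loy kzd xntf eddi
Hunk 2: at line 3 remove [ajww] add [lbun] -> 15 lines: ktiy czth phwgn lbun jdmj ukqxi uxbzn skntn iskc otuny ipc loy kzd xntf eddi
Hunk 3: at line 7 remove [skntn] add [eqk,evdw] -> 16 lines: ktiy czth phwgn lbun jdmj ukqxi uxbzn eqk evdw iskc otuny ipc loy kzd xntf eddi
Hunk 4: at line 5 remove [ukqxi,uxbzn] add [kxe,qvjz,npa] -> 17 lines: ktiy czth phwgn lbun jdmj kxe qvjz npa eqk evdw iskc otuny ipc loy kzd xntf eddi
Hunk 5: at line 3 remove [lbun,jdmj] add [txetx] -> 16 lines: ktiy czth phwgn txetx kxe qvjz npa eqk evdw iskc otuny ipc loy kzd xntf eddi
Hunk 6: at line 4 remove [qvjz,npa,eqk] add [wesqz,jaza] -> 15 lines: ktiy czth phwgn txetx kxe wesqz jaza evdw iskc otuny ipc loy kzd xntf eddi
Hunk 7: at line 8 remove [iskc,otuny] add [qta,juqvz] -> 15 lines: ktiy czth phwgn txetx kxe wesqz jaza evdw qta juqvz ipc loy kzd xntf eddi
Final line count: 15

Answer: 15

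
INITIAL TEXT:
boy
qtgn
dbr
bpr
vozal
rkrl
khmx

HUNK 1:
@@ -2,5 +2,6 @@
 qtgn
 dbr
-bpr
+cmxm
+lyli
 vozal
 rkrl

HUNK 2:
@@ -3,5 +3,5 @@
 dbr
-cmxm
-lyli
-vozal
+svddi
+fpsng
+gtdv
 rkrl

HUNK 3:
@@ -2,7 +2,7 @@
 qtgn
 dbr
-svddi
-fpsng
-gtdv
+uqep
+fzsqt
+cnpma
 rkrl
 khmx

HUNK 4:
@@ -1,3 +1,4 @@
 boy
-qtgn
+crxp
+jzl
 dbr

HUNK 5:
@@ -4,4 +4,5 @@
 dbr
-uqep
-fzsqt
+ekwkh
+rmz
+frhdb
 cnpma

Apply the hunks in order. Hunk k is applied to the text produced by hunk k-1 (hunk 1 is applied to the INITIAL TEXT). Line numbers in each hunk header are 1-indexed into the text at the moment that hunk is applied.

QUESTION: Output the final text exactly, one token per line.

Answer: boy
crxp
jzl
dbr
ekwkh
rmz
frhdb
cnpma
rkrl
khmx

Derivation:
Hunk 1: at line 2 remove [bpr] add [cmxm,lyli] -> 8 lines: boy qtgn dbr cmxm lyli vozal rkrl khmx
Hunk 2: at line 3 remove [cmxm,lyli,vozal] add [svddi,fpsng,gtdv] -> 8 lines: boy qtgn dbr svddi fpsng gtdv rkrl khmx
Hunk 3: at line 2 remove [svddi,fpsng,gtdv] add [uqep,fzsqt,cnpma] -> 8 lines: boy qtgn dbr uqep fzsqt cnpma rkrl khmx
Hunk 4: at line 1 remove [qtgn] add [crxp,jzl] -> 9 lines: boy crxp jzl dbr uqep fzsqt cnpma rkrl khmx
Hunk 5: at line 4 remove [uqep,fzsqt] add [ekwkh,rmz,frhdb] -> 10 lines: boy crxp jzl dbr ekwkh rmz frhdb cnpma rkrl khmx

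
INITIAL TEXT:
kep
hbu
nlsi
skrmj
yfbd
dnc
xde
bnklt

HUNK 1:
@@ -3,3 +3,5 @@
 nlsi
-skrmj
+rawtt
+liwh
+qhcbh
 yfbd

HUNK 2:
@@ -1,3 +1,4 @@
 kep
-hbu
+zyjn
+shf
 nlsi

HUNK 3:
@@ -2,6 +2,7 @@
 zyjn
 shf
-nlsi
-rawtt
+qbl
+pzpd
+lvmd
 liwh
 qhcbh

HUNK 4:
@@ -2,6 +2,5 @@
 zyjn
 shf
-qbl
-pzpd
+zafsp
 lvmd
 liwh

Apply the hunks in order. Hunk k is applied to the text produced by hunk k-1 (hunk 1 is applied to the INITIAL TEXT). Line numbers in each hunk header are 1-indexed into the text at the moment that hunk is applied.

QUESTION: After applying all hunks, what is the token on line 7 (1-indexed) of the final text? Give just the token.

Hunk 1: at line 3 remove [skrmj] add [rawtt,liwh,qhcbh] -> 10 lines: kep hbu nlsi rawtt liwh qhcbh yfbd dnc xde bnklt
Hunk 2: at line 1 remove [hbu] add [zyjn,shf] -> 11 lines: kep zyjn shf nlsi rawtt liwh qhcbh yfbd dnc xde bnklt
Hunk 3: at line 2 remove [nlsi,rawtt] add [qbl,pzpd,lvmd] -> 12 lines: kep zyjn shf qbl pzpd lvmd liwh qhcbh yfbd dnc xde bnklt
Hunk 4: at line 2 remove [qbl,pzpd] add [zafsp] -> 11 lines: kep zyjn shf zafsp lvmd liwh qhcbh yfbd dnc xde bnklt
Final line 7: qhcbh

Answer: qhcbh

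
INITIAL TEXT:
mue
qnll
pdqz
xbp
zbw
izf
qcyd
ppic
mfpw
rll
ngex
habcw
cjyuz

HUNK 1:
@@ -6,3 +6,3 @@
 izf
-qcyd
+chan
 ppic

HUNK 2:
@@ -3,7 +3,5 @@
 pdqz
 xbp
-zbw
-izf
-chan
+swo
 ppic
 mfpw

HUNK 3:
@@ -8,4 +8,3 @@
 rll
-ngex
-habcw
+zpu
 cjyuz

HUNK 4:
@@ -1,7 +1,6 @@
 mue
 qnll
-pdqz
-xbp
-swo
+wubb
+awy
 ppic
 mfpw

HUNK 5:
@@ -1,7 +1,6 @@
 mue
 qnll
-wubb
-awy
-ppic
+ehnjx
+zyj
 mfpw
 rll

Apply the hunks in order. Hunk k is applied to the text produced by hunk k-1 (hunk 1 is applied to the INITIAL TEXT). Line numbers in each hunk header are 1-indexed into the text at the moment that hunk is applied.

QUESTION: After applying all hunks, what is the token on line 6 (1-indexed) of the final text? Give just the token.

Answer: rll

Derivation:
Hunk 1: at line 6 remove [qcyd] add [chan] -> 13 lines: mue qnll pdqz xbp zbw izf chan ppic mfpw rll ngex habcw cjyuz
Hunk 2: at line 3 remove [zbw,izf,chan] add [swo] -> 11 lines: mue qnll pdqz xbp swo ppic mfpw rll ngex habcw cjyuz
Hunk 3: at line 8 remove [ngex,habcw] add [zpu] -> 10 lines: mue qnll pdqz xbp swo ppic mfpw rll zpu cjyuz
Hunk 4: at line 1 remove [pdqz,xbp,swo] add [wubb,awy] -> 9 lines: mue qnll wubb awy ppic mfpw rll zpu cjyuz
Hunk 5: at line 1 remove [wubb,awy,ppic] add [ehnjx,zyj] -> 8 lines: mue qnll ehnjx zyj mfpw rll zpu cjyuz
Final line 6: rll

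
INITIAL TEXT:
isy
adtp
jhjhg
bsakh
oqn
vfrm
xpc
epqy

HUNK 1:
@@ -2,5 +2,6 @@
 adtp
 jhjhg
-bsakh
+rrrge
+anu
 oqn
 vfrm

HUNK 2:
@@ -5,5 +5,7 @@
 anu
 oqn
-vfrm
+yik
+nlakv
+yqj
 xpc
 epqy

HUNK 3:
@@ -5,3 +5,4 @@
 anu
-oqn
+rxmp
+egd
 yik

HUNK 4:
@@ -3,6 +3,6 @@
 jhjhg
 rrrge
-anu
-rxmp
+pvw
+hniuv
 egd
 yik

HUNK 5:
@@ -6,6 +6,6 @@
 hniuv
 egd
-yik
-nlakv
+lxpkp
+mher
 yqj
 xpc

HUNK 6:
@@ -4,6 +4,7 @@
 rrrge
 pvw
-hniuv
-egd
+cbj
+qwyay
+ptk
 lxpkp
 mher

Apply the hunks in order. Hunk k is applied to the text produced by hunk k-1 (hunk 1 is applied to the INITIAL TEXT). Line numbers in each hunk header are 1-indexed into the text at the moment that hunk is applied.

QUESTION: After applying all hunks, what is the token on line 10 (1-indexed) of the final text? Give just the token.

Hunk 1: at line 2 remove [bsakh] add [rrrge,anu] -> 9 lines: isy adtp jhjhg rrrge anu oqn vfrm xpc epqy
Hunk 2: at line 5 remove [vfrm] add [yik,nlakv,yqj] -> 11 lines: isy adtp jhjhg rrrge anu oqn yik nlakv yqj xpc epqy
Hunk 3: at line 5 remove [oqn] add [rxmp,egd] -> 12 lines: isy adtp jhjhg rrrge anu rxmp egd yik nlakv yqj xpc epqy
Hunk 4: at line 3 remove [anu,rxmp] add [pvw,hniuv] -> 12 lines: isy adtp jhjhg rrrge pvw hniuv egd yik nlakv yqj xpc epqy
Hunk 5: at line 6 remove [yik,nlakv] add [lxpkp,mher] -> 12 lines: isy adtp jhjhg rrrge pvw hniuv egd lxpkp mher yqj xpc epqy
Hunk 6: at line 4 remove [hniuv,egd] add [cbj,qwyay,ptk] -> 13 lines: isy adtp jhjhg rrrge pvw cbj qwyay ptk lxpkp mher yqj xpc epqy
Final line 10: mher

Answer: mher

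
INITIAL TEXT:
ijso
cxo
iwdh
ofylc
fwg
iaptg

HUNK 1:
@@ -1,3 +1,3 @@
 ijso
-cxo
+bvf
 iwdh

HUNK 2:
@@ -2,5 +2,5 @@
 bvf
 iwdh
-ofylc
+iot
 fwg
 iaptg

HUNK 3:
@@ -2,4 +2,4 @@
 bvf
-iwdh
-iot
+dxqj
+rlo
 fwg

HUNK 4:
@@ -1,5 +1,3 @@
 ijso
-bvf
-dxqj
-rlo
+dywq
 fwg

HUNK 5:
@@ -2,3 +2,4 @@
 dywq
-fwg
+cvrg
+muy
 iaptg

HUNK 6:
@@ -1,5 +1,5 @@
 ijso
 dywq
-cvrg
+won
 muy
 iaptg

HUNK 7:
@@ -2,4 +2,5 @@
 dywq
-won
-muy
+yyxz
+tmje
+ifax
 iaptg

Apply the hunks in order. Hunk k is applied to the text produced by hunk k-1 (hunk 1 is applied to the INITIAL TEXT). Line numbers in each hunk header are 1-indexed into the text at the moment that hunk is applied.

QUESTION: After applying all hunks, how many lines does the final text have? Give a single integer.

Answer: 6

Derivation:
Hunk 1: at line 1 remove [cxo] add [bvf] -> 6 lines: ijso bvf iwdh ofylc fwg iaptg
Hunk 2: at line 2 remove [ofylc] add [iot] -> 6 lines: ijso bvf iwdh iot fwg iaptg
Hunk 3: at line 2 remove [iwdh,iot] add [dxqj,rlo] -> 6 lines: ijso bvf dxqj rlo fwg iaptg
Hunk 4: at line 1 remove [bvf,dxqj,rlo] add [dywq] -> 4 lines: ijso dywq fwg iaptg
Hunk 5: at line 2 remove [fwg] add [cvrg,muy] -> 5 lines: ijso dywq cvrg muy iaptg
Hunk 6: at line 1 remove [cvrg] add [won] -> 5 lines: ijso dywq won muy iaptg
Hunk 7: at line 2 remove [won,muy] add [yyxz,tmje,ifax] -> 6 lines: ijso dywq yyxz tmje ifax iaptg
Final line count: 6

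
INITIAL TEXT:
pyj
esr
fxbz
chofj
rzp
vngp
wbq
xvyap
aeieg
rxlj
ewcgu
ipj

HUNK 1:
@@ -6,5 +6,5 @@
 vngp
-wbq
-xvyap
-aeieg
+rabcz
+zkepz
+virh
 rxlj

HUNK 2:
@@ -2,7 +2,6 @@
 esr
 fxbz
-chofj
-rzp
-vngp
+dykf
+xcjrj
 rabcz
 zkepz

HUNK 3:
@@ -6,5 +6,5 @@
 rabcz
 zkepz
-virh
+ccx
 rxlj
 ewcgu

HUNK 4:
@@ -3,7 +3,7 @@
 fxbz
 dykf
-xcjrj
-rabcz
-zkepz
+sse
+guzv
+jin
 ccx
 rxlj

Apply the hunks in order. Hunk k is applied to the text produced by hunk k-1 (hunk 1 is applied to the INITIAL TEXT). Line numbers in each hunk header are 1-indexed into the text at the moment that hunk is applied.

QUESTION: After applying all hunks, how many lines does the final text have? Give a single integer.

Answer: 11

Derivation:
Hunk 1: at line 6 remove [wbq,xvyap,aeieg] add [rabcz,zkepz,virh] -> 12 lines: pyj esr fxbz chofj rzp vngp rabcz zkepz virh rxlj ewcgu ipj
Hunk 2: at line 2 remove [chofj,rzp,vngp] add [dykf,xcjrj] -> 11 lines: pyj esr fxbz dykf xcjrj rabcz zkepz virh rxlj ewcgu ipj
Hunk 3: at line 6 remove [virh] add [ccx] -> 11 lines: pyj esr fxbz dykf xcjrj rabcz zkepz ccx rxlj ewcgu ipj
Hunk 4: at line 3 remove [xcjrj,rabcz,zkepz] add [sse,guzv,jin] -> 11 lines: pyj esr fxbz dykf sse guzv jin ccx rxlj ewcgu ipj
Final line count: 11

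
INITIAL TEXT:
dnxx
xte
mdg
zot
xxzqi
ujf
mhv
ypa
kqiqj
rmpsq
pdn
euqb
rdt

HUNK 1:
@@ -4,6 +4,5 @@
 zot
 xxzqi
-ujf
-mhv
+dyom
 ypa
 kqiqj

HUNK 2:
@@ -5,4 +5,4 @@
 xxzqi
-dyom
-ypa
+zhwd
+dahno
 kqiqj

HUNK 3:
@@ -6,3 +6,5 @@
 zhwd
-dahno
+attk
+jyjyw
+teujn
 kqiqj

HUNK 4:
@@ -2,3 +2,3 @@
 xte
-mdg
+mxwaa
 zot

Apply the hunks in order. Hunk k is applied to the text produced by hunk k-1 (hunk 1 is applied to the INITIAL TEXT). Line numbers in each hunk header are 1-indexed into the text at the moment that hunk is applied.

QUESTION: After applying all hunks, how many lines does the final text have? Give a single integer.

Hunk 1: at line 4 remove [ujf,mhv] add [dyom] -> 12 lines: dnxx xte mdg zot xxzqi dyom ypa kqiqj rmpsq pdn euqb rdt
Hunk 2: at line 5 remove [dyom,ypa] add [zhwd,dahno] -> 12 lines: dnxx xte mdg zot xxzqi zhwd dahno kqiqj rmpsq pdn euqb rdt
Hunk 3: at line 6 remove [dahno] add [attk,jyjyw,teujn] -> 14 lines: dnxx xte mdg zot xxzqi zhwd attk jyjyw teujn kqiqj rmpsq pdn euqb rdt
Hunk 4: at line 2 remove [mdg] add [mxwaa] -> 14 lines: dnxx xte mxwaa zot xxzqi zhwd attk jyjyw teujn kqiqj rmpsq pdn euqb rdt
Final line count: 14

Answer: 14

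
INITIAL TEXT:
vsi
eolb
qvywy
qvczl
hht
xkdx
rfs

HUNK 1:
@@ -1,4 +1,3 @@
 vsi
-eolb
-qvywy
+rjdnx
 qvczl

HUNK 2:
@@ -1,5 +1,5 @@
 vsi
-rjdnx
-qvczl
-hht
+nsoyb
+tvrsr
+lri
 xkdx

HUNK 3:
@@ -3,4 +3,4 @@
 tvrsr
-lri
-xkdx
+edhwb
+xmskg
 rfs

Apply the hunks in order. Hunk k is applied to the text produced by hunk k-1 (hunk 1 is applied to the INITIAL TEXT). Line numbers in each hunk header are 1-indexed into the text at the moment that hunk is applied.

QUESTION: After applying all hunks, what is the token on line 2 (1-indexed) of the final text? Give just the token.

Answer: nsoyb

Derivation:
Hunk 1: at line 1 remove [eolb,qvywy] add [rjdnx] -> 6 lines: vsi rjdnx qvczl hht xkdx rfs
Hunk 2: at line 1 remove [rjdnx,qvczl,hht] add [nsoyb,tvrsr,lri] -> 6 lines: vsi nsoyb tvrsr lri xkdx rfs
Hunk 3: at line 3 remove [lri,xkdx] add [edhwb,xmskg] -> 6 lines: vsi nsoyb tvrsr edhwb xmskg rfs
Final line 2: nsoyb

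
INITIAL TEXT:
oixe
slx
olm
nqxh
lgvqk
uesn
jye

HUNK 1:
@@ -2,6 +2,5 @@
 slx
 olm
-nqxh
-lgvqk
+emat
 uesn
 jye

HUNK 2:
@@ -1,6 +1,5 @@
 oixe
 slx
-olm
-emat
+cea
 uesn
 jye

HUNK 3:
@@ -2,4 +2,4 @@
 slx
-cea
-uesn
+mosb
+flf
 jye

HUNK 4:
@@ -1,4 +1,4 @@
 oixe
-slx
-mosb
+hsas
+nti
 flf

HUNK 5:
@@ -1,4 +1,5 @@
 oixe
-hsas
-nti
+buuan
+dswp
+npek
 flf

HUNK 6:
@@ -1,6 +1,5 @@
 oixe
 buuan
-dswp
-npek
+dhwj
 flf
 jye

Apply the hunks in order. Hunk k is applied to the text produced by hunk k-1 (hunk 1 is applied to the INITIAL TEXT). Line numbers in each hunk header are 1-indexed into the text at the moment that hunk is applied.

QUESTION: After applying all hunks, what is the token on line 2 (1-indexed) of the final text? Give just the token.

Answer: buuan

Derivation:
Hunk 1: at line 2 remove [nqxh,lgvqk] add [emat] -> 6 lines: oixe slx olm emat uesn jye
Hunk 2: at line 1 remove [olm,emat] add [cea] -> 5 lines: oixe slx cea uesn jye
Hunk 3: at line 2 remove [cea,uesn] add [mosb,flf] -> 5 lines: oixe slx mosb flf jye
Hunk 4: at line 1 remove [slx,mosb] add [hsas,nti] -> 5 lines: oixe hsas nti flf jye
Hunk 5: at line 1 remove [hsas,nti] add [buuan,dswp,npek] -> 6 lines: oixe buuan dswp npek flf jye
Hunk 6: at line 1 remove [dswp,npek] add [dhwj] -> 5 lines: oixe buuan dhwj flf jye
Final line 2: buuan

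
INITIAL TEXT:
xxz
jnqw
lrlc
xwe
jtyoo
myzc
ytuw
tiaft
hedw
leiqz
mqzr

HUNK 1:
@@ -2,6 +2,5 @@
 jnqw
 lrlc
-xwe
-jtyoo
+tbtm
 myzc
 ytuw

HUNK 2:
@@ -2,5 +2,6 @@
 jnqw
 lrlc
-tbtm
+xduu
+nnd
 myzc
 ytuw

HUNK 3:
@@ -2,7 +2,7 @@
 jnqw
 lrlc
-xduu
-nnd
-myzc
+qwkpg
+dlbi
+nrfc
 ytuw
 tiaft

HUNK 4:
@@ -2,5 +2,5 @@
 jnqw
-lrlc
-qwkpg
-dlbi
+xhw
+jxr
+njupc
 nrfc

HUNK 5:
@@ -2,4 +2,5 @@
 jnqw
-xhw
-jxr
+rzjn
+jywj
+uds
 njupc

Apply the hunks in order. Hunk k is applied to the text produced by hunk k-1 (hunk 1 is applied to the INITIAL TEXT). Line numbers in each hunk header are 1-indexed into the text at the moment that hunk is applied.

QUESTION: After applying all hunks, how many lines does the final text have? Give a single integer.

Hunk 1: at line 2 remove [xwe,jtyoo] add [tbtm] -> 10 lines: xxz jnqw lrlc tbtm myzc ytuw tiaft hedw leiqz mqzr
Hunk 2: at line 2 remove [tbtm] add [xduu,nnd] -> 11 lines: xxz jnqw lrlc xduu nnd myzc ytuw tiaft hedw leiqz mqzr
Hunk 3: at line 2 remove [xduu,nnd,myzc] add [qwkpg,dlbi,nrfc] -> 11 lines: xxz jnqw lrlc qwkpg dlbi nrfc ytuw tiaft hedw leiqz mqzr
Hunk 4: at line 2 remove [lrlc,qwkpg,dlbi] add [xhw,jxr,njupc] -> 11 lines: xxz jnqw xhw jxr njupc nrfc ytuw tiaft hedw leiqz mqzr
Hunk 5: at line 2 remove [xhw,jxr] add [rzjn,jywj,uds] -> 12 lines: xxz jnqw rzjn jywj uds njupc nrfc ytuw tiaft hedw leiqz mqzr
Final line count: 12

Answer: 12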